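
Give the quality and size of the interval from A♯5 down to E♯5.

Descending from A#5 to E#5 is the same interval as ascending E#5 to A#5.
E to A spans four letter names (E-F-G-A), so the interval is some kind of fourth.
Counting semitones, E#5→A#5 is 5, which is the perfect fourth.

perfect 4th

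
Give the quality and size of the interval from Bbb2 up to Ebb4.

B to E spans four letter names (B-C-D-E), plus an octave, so the interval is some kind of eleventh.
Counting semitones, Bbb2→Ebb4 is 17, which is the perfect eleventh.
(Equivalently, a compound perfect fourth: a perfect fourth plus an octave.)

perfect 11th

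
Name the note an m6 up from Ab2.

Counting six letter names up from A lands on F.
Moving 8 semitones up from Ab2 (the size of a minor sixth) reaches Fb3.

Fb3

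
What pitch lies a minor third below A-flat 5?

Three letter names down from A: F.
A minor third is 3 semitones; 3 semitones down from Ab5 gives F5.

F 5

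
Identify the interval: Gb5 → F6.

major seventh

G to F spans seven letter names (G-A-B-C-D-E-F), so the interval is some kind of seventh.
Gb5 to F6 is 11 semitones, matching the major seventh exactly, so the quality is major.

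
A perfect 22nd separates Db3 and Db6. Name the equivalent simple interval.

perfect octave

Subtracting seven from the interval number removes an octave: 22 − 14 = 8.
Quality carries through unchanged, so the simple form is a perfect octave.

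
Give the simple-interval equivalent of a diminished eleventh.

Subtracting seven from the interval number removes an octave: 11 − 7 = 4.
That makes a diminished eleventh a compound diminished fourth — an octave plus a diminished fourth.

diminished fourth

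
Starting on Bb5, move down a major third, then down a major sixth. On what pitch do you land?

Down a major third from Bb5: Gb5 (4 semitones down).
Gb5 down a major sixth → Bbb4 (9 semitones).

Bbb4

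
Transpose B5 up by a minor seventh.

A6

The seventh takes the letter from B up to A.
Moving 10 semitones up from B5 (the size of a minor seventh) reaches A6.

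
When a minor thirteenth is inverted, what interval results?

M3

First reduce the compound minor thirteenth to its simple form, a minor sixth.
The rule of nine gives the new number: 9 − 6 = 3, so a sixth becomes a third.
The quality also flips — minor becomes major — giving a major third.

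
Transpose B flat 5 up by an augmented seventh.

A sharp 6

The seventh takes the letter from B up to A.
An augmented seventh spans 12 semitones, so from Bb5 the target pitch is A#6.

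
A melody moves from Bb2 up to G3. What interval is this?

B to G spans six letter names (B-C-D-E-F-G), so the interval is some kind of sixth.
The major sixth spans 9 semitones, and Bb2 to G3 is exactly 9 semitones — so this is a major sixth.

M6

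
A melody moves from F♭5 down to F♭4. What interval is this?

Descending from Fb5 to Fb4 is the same interval as ascending Fb4 to Fb5.
F to F is the same letter name, plus an octave: an octave.
Counting semitones, Fb4→Fb5 is 12, which is the perfect octave.

perfect octave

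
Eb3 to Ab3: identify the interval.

E to A spans four letter names (E-F-G-A): a fourth.
Eb3 to Ab3 is 5 semitones, matching the perfect fourth exactly, so the quality is perfect.

perfect fourth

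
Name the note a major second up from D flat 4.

The second takes the letter from D up to E.
A major second is 2 semitones; 2 semitones up from Db4 gives Eb4.

E flat 4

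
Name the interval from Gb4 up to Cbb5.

G to C spans four letter names (G-A-B-C), so the interval is some kind of fourth.
Gb4 to Cbb5 spans 4 semitones — one semitone narrower than the perfect fourth (5) — giving a diminished fourth.

diminished 4th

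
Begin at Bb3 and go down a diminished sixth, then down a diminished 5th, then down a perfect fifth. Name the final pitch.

C##2

A diminished sixth down from Bb3 is D#3.
Down a diminished fifth from D#3: G##2 (6 semitones down).
A perfect fifth down from G##2 is C##2.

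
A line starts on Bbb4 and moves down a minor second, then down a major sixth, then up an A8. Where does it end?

C5

Bbb4 down a minor second → Ab4 (1 semitone).
A major sixth down from Ab4 is Cb4.
An augmented octave up from Cb4 is C5.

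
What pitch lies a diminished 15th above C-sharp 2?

The letter stays C (same as the start), shifted two octaves up.
A diminished fifteenth spans 23 semitones, so from C#2 the target pitch is C4.

C 4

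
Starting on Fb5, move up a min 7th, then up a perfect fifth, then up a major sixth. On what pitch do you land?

Gb7

Fb5 up a minor seventh → Ebb6 (10 semitones).
Ebb6 up a perfect fifth → Bbb6 (7 semitones).
A major sixth up from Bbb6 is Gb7.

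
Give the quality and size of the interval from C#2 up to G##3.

augmented twelfth

C to G spans five letter names (C-D-E-F-G), plus an octave: a twelfth.
C#2 to G##3 spans 20 semitones — one semitone wider than the perfect twelfth (19) — giving an augmented twelfth.
(Equivalently, a compound augmented fifth: an augmented fifth plus an octave.)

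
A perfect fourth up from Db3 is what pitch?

Four letter names up from D: G.
A perfect fourth is 5 semitones; 5 semitones up from Db3 gives Gb3.

Gb3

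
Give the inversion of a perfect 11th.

First reduce the compound perfect eleventh to its simple form, a perfect fourth.
Inverted interval numbers add to nine, so a fourth pairs with a fifth (4 + 5 = 9).
Quality inverts too: perfect stays perfect. That makes the inversion a perfect fifth.

P5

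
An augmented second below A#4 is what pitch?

The second takes the letter from A down to G.
An augmented second is 3 semitones; 3 semitones down from A#4 gives G4.

G4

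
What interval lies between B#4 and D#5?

minor 3rd

B to D spans three letter names (B-C-D), so the interval is some kind of third.
B#4 to D#5 is 3 semitones, a half step short of the major third (4), so this is minor.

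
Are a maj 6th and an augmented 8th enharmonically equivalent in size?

9 semitones (major sixth) vs 13 semitones (augmented octave): not equal.

No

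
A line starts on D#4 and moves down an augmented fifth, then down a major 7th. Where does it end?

Ab2

D#4 down an augmented fifth → G3 (8 semitones).
A major seventh down from G3 is Ab2.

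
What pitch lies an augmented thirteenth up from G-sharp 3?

Counting six letter names plus an octave up from G lands on E.
An augmented thirteenth is 22 semitones; 22 semitones up from G#3 gives E##5.

E-double-sharp 5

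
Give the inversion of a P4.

The rule of nine gives the new number: 9 − 4 = 5, so a fourth becomes a fifth.
The quality also flips — perfect stays perfect — giving a perfect fifth.

perfect fifth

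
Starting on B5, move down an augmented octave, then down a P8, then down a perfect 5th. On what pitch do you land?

B5 down an augmented octave → Bb4 (13 semitones).
A perfect octave down from Bb4 is Bb3.
A perfect fifth down from Bb3 is Eb3.

Eb3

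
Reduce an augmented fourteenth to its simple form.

Subtracting seven from the interval number removes an octave: 14 − 7 = 7.
So an augmented fourteenth is an octave plus an augmented seventh. The quality is unchanged.

augmented 7th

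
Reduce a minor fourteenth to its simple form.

Take out an octave (7 from the number): 14 − 7 = 7.
So a minor fourteenth is an octave plus a minor seventh. The quality is unchanged.

m7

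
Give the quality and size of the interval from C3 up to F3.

perfect 4th

C to F spans four letter names (C-D-E-F), so the interval is some kind of fourth.
C3 to F3 is 5 semitones, matching the perfect fourth exactly, so the quality is perfect.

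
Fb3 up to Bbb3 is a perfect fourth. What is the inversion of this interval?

Inverted interval numbers add to nine, so a fourth pairs with a fifth (4 + 5 = 9).
And perfect stays perfect under inversion, so we get a perfect fifth.

P5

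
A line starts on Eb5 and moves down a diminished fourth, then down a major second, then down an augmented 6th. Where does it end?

Eb5 down a diminished fourth → B4 (4 semitones).
B4 down a major second → A4 (2 semitones).
An augmented sixth down from A4 is Cb4.

Cb4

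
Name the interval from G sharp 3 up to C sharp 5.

G to C spans four letter names (G-A-B-C), plus an octave — that makes it an eleventh of some quality.
G#3 to C#5 is 17 semitones, matching the perfect eleventh exactly, so the quality is perfect.
(Equivalently, a compound perfect fourth: a perfect fourth plus an octave.)

perfect eleventh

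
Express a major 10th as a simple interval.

Subtracting seven from the interval number removes an octave: 10 − 7 = 3.
That makes a major tenth a compound major third — an octave plus a major third.

major 3rd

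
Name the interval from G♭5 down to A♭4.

Descending from Gb5 to Ab4 is the same interval as ascending Ab4 to Gb5.
A to G spans seven letter names (A-B-C-D-E-F-G): a seventh.
Ab4 to Gb5 is 10 semitones, a half step short of the major seventh (11), so this is minor.

m7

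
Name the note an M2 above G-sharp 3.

A-sharp 3

Counting two letter names up from G lands on A.
Moving 2 semitones up from G#3 (the size of a major second) reaches A#3.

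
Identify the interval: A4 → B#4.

augmented second

A to B spans two letter names (A-B) — that makes it a second of some quality.
A4 to B#4 spans 3 semitones — one semitone wider than the major second (2) — giving an augmented second.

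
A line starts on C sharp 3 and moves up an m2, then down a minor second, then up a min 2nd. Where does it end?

Up a minor second from C#3: D3 (1 semitone up).
Down a minor second from D3: C#3 (1 semitone down).
Up a minor second from C#3: D3 (1 semitone up).

D 3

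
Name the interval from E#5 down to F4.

Descending from E#5 to F4 is the same interval as ascending F4 to E#5.
F to E spans seven letter names (F-G-A-B-C-D-E): a seventh.
A major seventh would be 11 semitones; F4 to E#5 is 12, one semitone wider, so the interval is augmented.

augmented seventh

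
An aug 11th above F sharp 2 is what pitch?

Counting four letter names plus an octave up from F lands on B.
Moving 18 semitones up from F#2 (the size of an augmented eleventh) reaches B#3.

B sharp 3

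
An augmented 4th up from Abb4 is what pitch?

Db5

Counting four letter names up from A lands on D.
An augmented fourth spans 6 semitones, so from Abb4 the target pitch is Db5.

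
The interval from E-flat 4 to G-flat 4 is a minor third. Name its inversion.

major sixth

Interval numbers invert to sum to nine: 3 + 6 = 9, so a third inverts to a sixth.
And minor becomes major under inversion, so we get a major sixth.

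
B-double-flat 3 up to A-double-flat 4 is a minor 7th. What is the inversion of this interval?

The rule of nine gives the new number: 9 − 7 = 2, so a seventh becomes a second.
And minor becomes major under inversion, so we get a major second.

major second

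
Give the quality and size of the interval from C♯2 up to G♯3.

perfect 12th

C to G spans five letter names (C-D-E-F-G), plus an octave — that makes it a twelfth of some quality.
C#2 to G#3 is 19 semitones, matching the perfect twelfth exactly, so the quality is perfect.
(Equivalently, a compound perfect fifth: a perfect fifth plus an octave.)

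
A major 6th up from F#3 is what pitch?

Counting six letter names up from F lands on D.
A major sixth is 9 semitones; 9 semitones up from F#3 gives D#4.

D#4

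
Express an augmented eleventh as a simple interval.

Take out an octave (7 from the number): 11 − 7 = 4.
Quality carries through unchanged, so the simple form is an augmented fourth.

augmented fourth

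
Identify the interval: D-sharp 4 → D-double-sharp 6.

D to D is the same letter name, plus 2 octaves — that makes it a fifteenth of some quality.
D#4 to D##6 spans 25 semitones — one semitone wider than the perfect fifteenth (24) — giving an augmented fifteenth.
(Equivalently, a compound augmented octave: an augmented octave plus an octave.)

augmented fifteenth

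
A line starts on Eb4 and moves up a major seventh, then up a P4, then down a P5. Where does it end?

Up a major seventh from Eb4: D5 (11 semitones up).
D5 up a perfect fourth → G5 (5 semitones).
G5 down a perfect fifth → C5 (7 semitones).

C5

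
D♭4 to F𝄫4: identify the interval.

diminished third

D to F spans three letter names (D-E-F), so the interval is some kind of third.
A major third would be 4 semitones; Db4 to Fbb4 is 2, two semitones narrower, so the interval is diminished.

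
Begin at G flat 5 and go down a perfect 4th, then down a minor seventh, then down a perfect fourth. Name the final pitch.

B flat 3

Down a perfect fourth from Gb5: Db5 (5 semitones down).
A minor seventh down from Db5 is Eb4.
A perfect fourth down from Eb4 is Bb3.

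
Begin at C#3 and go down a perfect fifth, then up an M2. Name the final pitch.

G#2

C#3 down a perfect fifth → F#2 (7 semitones).
A major second up from F#2 is G#2.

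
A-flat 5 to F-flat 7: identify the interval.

A to F spans six letter names (A-B-C-D-E-F), plus an octave, so the interval is some kind of thirteenth.
A major thirteenth would be 21 semitones, but Ab5 to Fb7 is 20 — one semitone narrower, making it a minor thirteenth.
(Equivalently, a compound minor sixth: a minor sixth plus an octave.)

m13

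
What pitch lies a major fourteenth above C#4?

Counting seven letter names plus an octave up from C lands on B.
A major fourteenth is 23 semitones; 23 semitones up from C#4 gives B#5.

B#5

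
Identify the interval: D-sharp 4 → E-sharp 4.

major second

D to E spans two letter names (D-E), so the interval is some kind of second.
Counting semitones, D#4→E#4 is 2, which is the major second.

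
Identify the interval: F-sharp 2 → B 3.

F to B spans four letter names (F-G-A-B), plus an octave, so the interval is some kind of eleventh.
Counting semitones, F#2→B3 is 17, which is the perfect eleventh.
(Equivalently, a compound perfect fourth: a perfect fourth plus an octave.)

P11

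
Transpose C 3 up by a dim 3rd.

E double-flat 3

Three letter names up from C: E.
A diminished third spans 2 semitones, so from C3 the target pitch is Ebb3.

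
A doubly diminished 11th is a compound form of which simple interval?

Take out an octave (7 from the number): 11 − 7 = 4.
Quality carries through unchanged, so the simple form is a doubly diminished fourth.

doubly diminished 4th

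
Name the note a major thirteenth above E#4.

C##6

The thirteenth's letter: E up six letter names plus an octave → C.
A major thirteenth spans 21 semitones, so from E#4 the target pitch is C##6.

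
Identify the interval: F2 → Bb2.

F to B spans four letter names (F-G-A-B), so the interval is some kind of fourth.
Counting semitones, F2→Bb2 is 5, which is the perfect fourth.

P4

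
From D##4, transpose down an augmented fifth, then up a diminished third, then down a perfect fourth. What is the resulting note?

An augmented fifth down from D##4 is G#3.
Up a diminished third from G#3: Bb3 (2 semitones up).
Bb3 down a perfect fourth → F3 (5 semitones).

F3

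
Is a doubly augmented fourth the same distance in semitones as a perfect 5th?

Both span 7 semitones: a doubly augmented fourth and a perfect fifth are the same chromatic distance.

Yes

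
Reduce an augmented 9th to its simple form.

Take out an octave (7 from the number): 9 − 7 = 2.
Quality carries through unchanged, so the simple form is an augmented second.

A2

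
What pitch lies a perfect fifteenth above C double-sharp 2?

For a fifteenth the letter name doesn't change: still C, two octaves up.
A perfect fifteenth is 24 semitones; 24 semitones up from C##2 gives C##4.

C double-sharp 4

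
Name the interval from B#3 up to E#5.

B to E spans four letter names (B-C-D-E), plus an octave — that makes it an eleventh of some quality.
The perfect eleventh spans 17 semitones, and B#3 to E#5 is exactly 17 semitones — so this is a perfect eleventh.
(Equivalently, a compound perfect fourth: a perfect fourth plus an octave.)

perfect 11th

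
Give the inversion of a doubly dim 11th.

First reduce the compound doubly diminished eleventh to its simple form, a doubly diminished fourth.
The rule of nine gives the new number: 9 − 4 = 5, so a fourth becomes a fifth.
And doubly diminished becomes doubly augmented under inversion, so we get a doubly augmented fifth.

doubly augmented 5th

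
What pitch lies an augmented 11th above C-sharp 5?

Four letters up from C (plus an octave) reaches F.
Moving 18 semitones up from C#5 (the size of an augmented eleventh) reaches F##6.

F-double-sharp 6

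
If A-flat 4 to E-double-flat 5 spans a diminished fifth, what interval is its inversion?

augmented fourth

Inverted interval numbers add to nine, so a fifth pairs with a fourth (5 + 4 = 9).
The quality also flips — diminished becomes augmented — giving an augmented fourth.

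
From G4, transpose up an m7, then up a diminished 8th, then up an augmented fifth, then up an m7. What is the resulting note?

G4 up a minor seventh → F5 (10 semitones).
F5 up a diminished octave → Fb6 (11 semitones).
Fb6 up an augmented fifth → C7 (8 semitones).
C7 up a minor seventh → Bb7 (10 semitones).

Bb7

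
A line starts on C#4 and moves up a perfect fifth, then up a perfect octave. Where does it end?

G#5

Up a perfect fifth from C#4: G#4 (7 semitones up).
Up a perfect octave from G#4: G#5 (12 semitones up).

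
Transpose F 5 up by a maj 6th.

Six letter names up from F: D.
A major sixth is 9 semitones; 9 semitones up from F5 gives D6.

D 6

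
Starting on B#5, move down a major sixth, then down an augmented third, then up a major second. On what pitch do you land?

C5

Down a major sixth from B#5: D#5 (9 semitones down).
Down an augmented third from D#5: Bb4 (5 semitones down).
Bb4 up a major second → C5 (2 semitones).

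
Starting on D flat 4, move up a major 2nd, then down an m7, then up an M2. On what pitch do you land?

Db4 up a major second → Eb4 (2 semitones).
Down a minor seventh from Eb4: F3 (10 semitones down).
Up a major second from F3: G3 (2 semitones up).

G 3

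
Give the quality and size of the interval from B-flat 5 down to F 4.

perfect eleventh

Descending from Bb5 to F4 is the same interval as ascending F4 to Bb5.
F to B spans four letter names (F-G-A-B), plus an octave — that makes it an eleventh of some quality.
The perfect eleventh spans 17 semitones, and F4 to Bb5 is exactly 17 semitones — so this is a perfect eleventh.
(Equivalently, a compound perfect fourth: a perfect fourth plus an octave.)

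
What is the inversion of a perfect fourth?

perfect fifth

Interval numbers invert to sum to nine: 4 + 5 = 9, so a fourth inverts to a fifth.
The quality also flips — perfect stays perfect — giving a perfect fifth.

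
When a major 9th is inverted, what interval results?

First reduce the compound major ninth to its simple form, a major second.
Interval numbers invert to sum to nine: 2 + 7 = 9, so a second inverts to a seventh.
Quality inverts too: major becomes minor. That makes the inversion a minor seventh.

minor 7th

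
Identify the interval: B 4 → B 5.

B to B is the same letter name, plus an octave: an octave.
Counting semitones, B4→B5 is 12, which is the perfect octave.

perfect octave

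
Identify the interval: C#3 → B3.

minor seventh

C to B spans seven letter names (C-D-E-F-G-A-B), so the interval is some kind of seventh.
C#3 to B3 is 10 semitones, a half step short of the major seventh (11), so this is minor.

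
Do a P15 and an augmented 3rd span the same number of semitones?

24 semitones (perfect fifteenth) vs 5 semitones (augmented third): not equal.

No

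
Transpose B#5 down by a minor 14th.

C##4

Counting seven letter names plus an octave down from B lands on C.
A minor fourteenth spans 22 semitones, so from B#5 the target pitch is C##4.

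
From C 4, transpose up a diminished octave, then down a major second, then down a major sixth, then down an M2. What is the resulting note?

A diminished octave up from C4 is Cb5.
Down a major second from Cb5: Bbb4 (2 semitones down).
Bbb4 down a major sixth → Dbb4 (9 semitones).
Down a major second from Dbb4: Cbb4 (2 semitones down).

C double-flat 4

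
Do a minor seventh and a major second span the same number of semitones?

No

A minor seventh is 10 semitones but a major second is 2 semitones — different sizes.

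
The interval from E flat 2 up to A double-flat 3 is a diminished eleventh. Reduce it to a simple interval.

diminished 4th

Take out an octave (7 from the number): 11 − 7 = 4.
Quality carries through unchanged, so the simple form is a diminished fourth.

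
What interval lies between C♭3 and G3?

augmented 5th

C to G spans five letter names (C-D-E-F-G), so the interval is some kind of fifth.
The perfect fifth is 7 semitones; here we have 8, one semitone wider: augmented.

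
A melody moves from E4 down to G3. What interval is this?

major sixth

Descending from E4 to G3 is the same interval as ascending G3 to E4.
G to E spans six letter names (G-A-B-C-D-E), so the interval is some kind of sixth.
The major sixth spans 9 semitones, and G3 to E4 is exactly 9 semitones — so this is a major sixth.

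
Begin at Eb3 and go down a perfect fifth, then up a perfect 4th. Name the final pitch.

Eb3 down a perfect fifth → Ab2 (7 semitones).
Ab2 up a perfect fourth → Db3 (5 semitones).

Db3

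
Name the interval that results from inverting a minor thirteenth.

M3

First reduce the compound minor thirteenth to its simple form, a minor sixth.
Inverted interval numbers add to nine, so a sixth pairs with a third (6 + 3 = 9).
Quality inverts too: minor becomes major. That makes the inversion a major third.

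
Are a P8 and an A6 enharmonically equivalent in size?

No

12 semitones (perfect octave) vs 10 semitones (augmented sixth): not equal.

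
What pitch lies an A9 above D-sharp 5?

Counting two letter names plus an octave up from D lands on E.
An augmented ninth is 15 semitones; 15 semitones up from D#5 gives E##6.

E-double-sharp 6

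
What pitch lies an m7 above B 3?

Counting seven letter names up from B lands on A.
A minor seventh spans 10 semitones, so from B3 the target pitch is A4.

A 4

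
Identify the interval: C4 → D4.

major second

C to D spans two letter names (C-D) — that makes it a second of some quality.
The major second spans 2 semitones, and C4 to D4 is exactly 2 semitones — so this is a major second.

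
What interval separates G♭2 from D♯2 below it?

Descending from Gb2 to D#2 is the same interval as ascending D#2 to Gb2.
D to G spans four letter names (D-E-F-G) — that makes it a fourth of some quality.
D#2 to Gb2 spans 3 semitones — two semitones narrower than the perfect fourth (5) — giving a doubly diminished fourth.

dd4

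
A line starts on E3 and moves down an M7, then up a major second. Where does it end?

G2

Down a major seventh from E3: F2 (11 semitones down).
F2 up a major second → G2 (2 semitones).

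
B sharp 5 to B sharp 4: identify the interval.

Descending from B#5 to B#4 is the same interval as ascending B#4 to B#5.
B to B is the same letter name, plus an octave, so the interval is some kind of octave.
The perfect octave spans 12 semitones, and B#4 to B#5 is exactly 12 semitones — so this is a perfect octave.

perfect octave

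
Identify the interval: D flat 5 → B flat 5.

M6

D to B spans six letter names (D-E-F-G-A-B), so the interval is some kind of sixth.
Counting semitones, Db5→Bb5 is 9, which is the major sixth.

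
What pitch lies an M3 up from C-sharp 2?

E-sharp 2

Three letter names up from C: E.
A major third spans 4 semitones, so from C#2 the target pitch is E#2.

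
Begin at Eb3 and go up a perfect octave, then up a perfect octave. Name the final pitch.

Eb5

Up a perfect octave from Eb3: Eb4 (12 semitones up).
A perfect octave up from Eb4 is Eb5.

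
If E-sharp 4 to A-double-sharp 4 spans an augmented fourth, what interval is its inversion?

The rule of nine gives the new number: 9 − 4 = 5, so a fourth becomes a fifth.
And augmented becomes diminished under inversion, so we get a diminished fifth.

diminished fifth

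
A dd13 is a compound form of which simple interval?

Take out an octave (7 from the number): 13 − 7 = 6.
That makes a doubly diminished thirteenth a compound doubly diminished sixth — an octave plus a doubly diminished sixth.

doubly diminished 6th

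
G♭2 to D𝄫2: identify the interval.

augmented 4th

Descending from Gb2 to Dbb2 is the same interval as ascending Dbb2 to Gb2.
D to G spans four letter names (D-E-F-G), so the interval is some kind of fourth.
A perfect fourth would be 5 semitones; Dbb2 to Gb2 is 6, one semitone wider, so the interval is augmented.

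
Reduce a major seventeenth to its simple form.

major third

Each octave removed subtracts seven from the number: 17 − 14 = 3.
Quality carries through unchanged, so the simple form is a major third.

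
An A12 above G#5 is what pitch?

Five letters up from G (plus an octave) reaches D.
An augmented twelfth spans 20 semitones, so from G#5 the target pitch is D##7.

D##7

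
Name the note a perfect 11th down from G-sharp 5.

D-sharp 4

Four letters down from G (plus an octave) reaches D.
Moving 17 semitones down from G#5 (the size of a perfect eleventh) reaches D#4.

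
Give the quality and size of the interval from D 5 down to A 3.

Descending from D5 to A3 is the same interval as ascending A3 to D5.
A to D spans four letter names (A-B-C-D), plus an octave: an eleventh.
The perfect eleventh spans 17 semitones, and A3 to D5 is exactly 17 semitones — so this is a perfect eleventh.
(Equivalently, a compound perfect fourth: a perfect fourth plus an octave.)

perfect eleventh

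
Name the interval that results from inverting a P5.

Inverted interval numbers add to nine, so a fifth pairs with a fourth (5 + 4 = 9).
And perfect stays perfect under inversion, so we get a perfect fourth.

perfect fourth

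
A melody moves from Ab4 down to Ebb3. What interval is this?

Descending from Ab4 to Ebb3 is the same interval as ascending Ebb3 to Ab4.
E to A spans four letter names (E-F-G-A), plus an octave, so the interval is some kind of eleventh.
The perfect eleventh is 17 semitones; here we have 18, one semitone wider: augmented.
(Equivalently, a compound augmented fourth: an augmented fourth plus an octave.)

augmented eleventh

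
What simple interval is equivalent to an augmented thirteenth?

augmented 6th

Subtracting seven from the interval number removes an octave: 13 − 7 = 6.
So an augmented thirteenth is an octave plus an augmented sixth. The quality is unchanged.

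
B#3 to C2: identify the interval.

A14

Descending from B#3 to C2 is the same interval as ascending C2 to B#3.
C to B spans seven letter names (C-D-E-F-G-A-B), plus an octave: a fourteenth.
C2 to B#3 spans 24 semitones — one semitone wider than the major fourteenth (23) — giving an augmented fourteenth.
(Equivalently, a compound augmented seventh: an augmented seventh plus an octave.)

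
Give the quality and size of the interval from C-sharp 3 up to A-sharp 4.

C to A spans six letter names (C-D-E-F-G-A), plus an octave, so the interval is some kind of thirteenth.
C#3 to A#4 is 21 semitones, matching the major thirteenth exactly, so the quality is major.
(Equivalently, a compound major sixth: a major sixth plus an octave.)

M13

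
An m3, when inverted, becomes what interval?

M6

The rule of nine gives the new number: 9 − 3 = 6, so a third becomes a sixth.
Quality inverts too: minor becomes major. That makes the inversion a major sixth.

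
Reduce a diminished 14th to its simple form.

diminished 7th

Subtracting seven from the interval number removes an octave: 14 − 7 = 7.
So a diminished fourteenth is an octave plus a diminished seventh. The quality is unchanged.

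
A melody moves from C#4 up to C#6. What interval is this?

C to C is the same letter name, plus 2 octaves, so the interval is some kind of fifteenth.
The perfect fifteenth spans 24 semitones, and C#4 to C#6 is exactly 24 semitones — so this is a perfect fifteenth.
(Equivalently, a compound perfect octave: a perfect octave plus an octave.)

perfect fifteenth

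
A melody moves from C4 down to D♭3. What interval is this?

major seventh

Descending from C4 to Db3 is the same interval as ascending Db3 to C4.
D to C spans seven letter names (D-E-F-G-A-B-C) — that makes it a seventh of some quality.
Db3 to C4 is 11 semitones, matching the major seventh exactly, so the quality is major.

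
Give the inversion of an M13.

minor 3rd

First reduce the compound major thirteenth to its simple form, a major sixth.
Inverted interval numbers add to nine, so a sixth pairs with a third (6 + 3 = 9).
Quality inverts too: major becomes minor. That makes the inversion a minor third.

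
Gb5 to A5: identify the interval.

G to A spans two letter names (G-A), so the interval is some kind of second.
Gb5 to A5 spans 3 semitones — one semitone wider than the major second (2) — giving an augmented second.

A2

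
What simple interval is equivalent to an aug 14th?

Subtracting seven from the interval number removes an octave: 14 − 7 = 7.
Quality carries through unchanged, so the simple form is an augmented seventh.

augmented 7th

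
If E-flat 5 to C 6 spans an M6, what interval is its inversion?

Inverted interval numbers add to nine, so a sixth pairs with a third (6 + 3 = 9).
And major becomes minor under inversion, so we get a minor third.

minor 3rd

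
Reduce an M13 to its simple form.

major sixth

Take out an octave (7 from the number): 13 − 7 = 6.
Quality carries through unchanged, so the simple form is a major sixth.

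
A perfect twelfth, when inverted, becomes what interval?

First reduce the compound perfect twelfth to its simple form, a perfect fifth.
The rule of nine gives the new number: 9 − 5 = 4, so a fifth becomes a fourth.
Quality inverts too: perfect stays perfect. That makes the inversion a perfect fourth.

perfect 4th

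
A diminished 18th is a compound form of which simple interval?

d4

Take out 2 octaves (14 from the number): 18 − 14 = 4.
So a diminished eighteenth is 2 octaves plus a diminished fourth. The quality is unchanged.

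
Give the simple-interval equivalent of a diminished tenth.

Each octave removed subtracts seven from the number: 10 − 7 = 3.
Quality carries through unchanged, so the simple form is a diminished third.

diminished 3rd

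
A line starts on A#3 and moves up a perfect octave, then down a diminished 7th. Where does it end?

A#3 up a perfect octave → A#4 (12 semitones).
A#4 down a diminished seventh → B##3 (9 semitones).

B##3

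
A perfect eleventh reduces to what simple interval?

Each octave removed subtracts seven from the number: 11 − 7 = 4.
So a perfect eleventh is an octave plus a perfect fourth. The quality is unchanged.

perfect fourth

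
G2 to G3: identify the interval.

G to G is the same letter name, plus an octave: an octave.
G2 to G3 is 12 semitones, matching the perfect octave exactly, so the quality is perfect.

perfect 8th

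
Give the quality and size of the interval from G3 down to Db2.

augmented eleventh

Descending from G3 to Db2 is the same interval as ascending Db2 to G3.
D to G spans four letter names (D-E-F-G), plus an octave — that makes it an eleventh of some quality.
Db2 to G3 spans 18 semitones — one semitone wider than the perfect eleventh (17) — giving an augmented eleventh.
(Equivalently, a compound augmented fourth: an augmented fourth plus an octave.)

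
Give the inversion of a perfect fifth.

perfect fourth

Interval numbers invert to sum to nine: 5 + 4 = 9, so a fifth inverts to a fourth.
The quality also flips — perfect stays perfect — giving a perfect fourth.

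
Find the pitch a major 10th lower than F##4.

Three letters down from F (plus an octave) reaches D.
Moving 16 semitones down from F##4 (the size of a major tenth) reaches D#3.

D#3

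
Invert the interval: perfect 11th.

First reduce the compound perfect eleventh to its simple form, a perfect fourth.
The rule of nine gives the new number: 9 − 4 = 5, so a fourth becomes a fifth.
And perfect stays perfect under inversion, so we get a perfect fifth.

perfect fifth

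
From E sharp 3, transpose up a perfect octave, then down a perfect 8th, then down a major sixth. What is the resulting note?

G sharp 2

A perfect octave up from E#3 is E#4.
E#4 down a perfect octave → E#3 (12 semitones).
E#3 down a major sixth → G#2 (9 semitones).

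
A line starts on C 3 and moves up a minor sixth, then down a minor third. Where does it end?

A minor sixth up from C3 is Ab3.
Ab3 down a minor third → F3 (3 semitones).

F 3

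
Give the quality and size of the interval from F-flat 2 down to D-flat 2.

minor 3rd

Descending from Fb2 to Db2 is the same interval as ascending Db2 to Fb2.
D to F spans three letter names (D-E-F): a third.
A major third would be 4 semitones, but Db2 to Fb2 is 3 — one semitone narrower, making it a minor third.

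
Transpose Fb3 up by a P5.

Cb4

Five letter names up from F: C.
Moving 7 semitones up from Fb3 (the size of a perfect fifth) reaches Cb4.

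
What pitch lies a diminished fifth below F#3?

Counting five letter names down from F lands on B.
A diminished fifth is 6 semitones; 6 semitones down from F#3 gives B#2.

B#2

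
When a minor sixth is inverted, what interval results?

major third

Inverted interval numbers add to nine, so a sixth pairs with a third (6 + 3 = 9).
The quality also flips — minor becomes major — giving a major third.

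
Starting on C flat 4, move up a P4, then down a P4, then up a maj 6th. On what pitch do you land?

A perfect fourth up from Cb4 is Fb4.
Down a perfect fourth from Fb4: Cb4 (5 semitones down).
A major sixth up from Cb4 is Ab4.

A flat 4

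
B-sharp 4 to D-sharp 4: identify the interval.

Descending from B#4 to D#4 is the same interval as ascending D#4 to B#4.
D to B spans six letter names (D-E-F-G-A-B), so the interval is some kind of sixth.
The major sixth spans 9 semitones, and D#4 to B#4 is exactly 9 semitones — so this is a major sixth.

major sixth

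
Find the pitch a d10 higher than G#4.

Counting three letter names plus an octave up from G lands on B.
A diminished tenth is 14 semitones; 14 semitones up from G#4 gives Bb5.

Bb5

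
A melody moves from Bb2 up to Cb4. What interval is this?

B to C spans two letter names (B-C), plus an octave: a ninth.
A major ninth would be 14 semitones, but Bb2 to Cb4 is 13 — one semitone narrower, making it a minor ninth.
(Equivalently, a compound minor second: a minor second plus an octave.)

m9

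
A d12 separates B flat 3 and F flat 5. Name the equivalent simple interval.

diminished fifth

Subtracting seven from the interval number removes an octave: 12 − 7 = 5.
That makes a diminished twelfth a compound diminished fifth — an octave plus a diminished fifth.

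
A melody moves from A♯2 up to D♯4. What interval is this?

A to D spans four letter names (A-B-C-D), plus an octave — that makes it an eleventh of some quality.
A#2 to D#4 is 17 semitones, matching the perfect eleventh exactly, so the quality is perfect.
(Equivalently, a compound perfect fourth: a perfect fourth plus an octave.)

perfect 11th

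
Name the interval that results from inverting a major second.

The rule of nine gives the new number: 9 − 2 = 7, so a second becomes a seventh.
Quality inverts too: major becomes minor. That makes the inversion a minor seventh.

minor seventh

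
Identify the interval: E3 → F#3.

major second

E to F spans two letter names (E-F) — that makes it a second of some quality.
Counting semitones, E3→F#3 is 2, which is the major second.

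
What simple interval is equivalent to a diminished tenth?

diminished third

Each octave removed subtracts seven from the number: 10 − 7 = 3.
That makes a diminished tenth a compound diminished third — an octave plus a diminished third.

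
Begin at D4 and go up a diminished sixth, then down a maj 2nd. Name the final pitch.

Abb4

Up a diminished sixth from D4: Bbb4 (7 semitones up).
Bbb4 down a major second → Abb4 (2 semitones).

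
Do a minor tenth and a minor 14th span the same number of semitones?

No

A minor tenth is 15 semitones but a minor fourteenth is 22 semitones — different sizes.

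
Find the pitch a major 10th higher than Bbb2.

Db4

Three letters up from B (plus an octave) reaches D.
Moving 16 semitones up from Bbb2 (the size of a major tenth) reaches Db4.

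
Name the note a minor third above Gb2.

Three letter names up from G: B.
Moving 3 semitones up from Gb2 (the size of a minor third) reaches Bbb2.

Bbb2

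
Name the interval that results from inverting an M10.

minor sixth

First reduce the compound major tenth to its simple form, a major third.
The rule of nine gives the new number: 9 − 3 = 6, so a third becomes a sixth.
The quality also flips — major becomes minor — giving a minor sixth.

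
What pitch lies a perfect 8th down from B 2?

B 1

An octave keeps the letter name B, an octave down from B.
A perfect octave spans 12 semitones, so from B2 the target pitch is B1.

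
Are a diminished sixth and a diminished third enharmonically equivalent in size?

No

7 semitones (diminished sixth) vs 2 semitones (diminished third): not equal.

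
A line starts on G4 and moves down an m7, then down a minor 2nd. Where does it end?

G#3

Down a minor seventh from G4: A3 (10 semitones down).
Down a minor second from A3: G#3 (1 semitone down).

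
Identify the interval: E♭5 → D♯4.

d9

Descending from Eb5 to D#4 is the same interval as ascending D#4 to Eb5.
D to E spans two letter names (D-E), plus an octave: a ninth.
D#4 to Eb5 spans 12 semitones — two semitones narrower than the major ninth (14) — giving a diminished ninth.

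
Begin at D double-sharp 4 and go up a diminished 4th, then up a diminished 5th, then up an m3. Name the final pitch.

F 5

D##4 up a diminished fourth → G#4 (4 semitones).
Up a diminished fifth from G#4: D5 (6 semitones up).
Up a minor third from D5: F5 (3 semitones up).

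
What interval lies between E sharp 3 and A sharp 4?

P11

E to A spans four letter names (E-F-G-A), plus an octave — that makes it an eleventh of some quality.
The perfect eleventh spans 17 semitones, and E#3 to A#4 is exactly 17 semitones — so this is a perfect eleventh.
(Equivalently, a compound perfect fourth: a perfect fourth plus an octave.)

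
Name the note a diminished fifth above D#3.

A3

Five letter names up from D: A.
Moving 6 semitones up from D#3 (the size of a diminished fifth) reaches A3.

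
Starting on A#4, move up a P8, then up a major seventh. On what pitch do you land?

Up a perfect octave from A#4: A#5 (12 semitones up).
A major seventh up from A#5 is G##6.

G##6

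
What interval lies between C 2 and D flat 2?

minor second

C to D spans two letter names (C-D): a second.
C2 to Db2 is 1 semitone, a half step short of the major second (2), so this is minor.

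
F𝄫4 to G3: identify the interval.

Descending from Fbb4 to G3 is the same interval as ascending G3 to Fbb4.
G to F spans seven letter names (G-A-B-C-D-E-F): a seventh.
A major seventh would be 11 semitones; G3 to Fbb4 is 8, three semitones narrower, so the interval is doubly diminished.

doubly diminished seventh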